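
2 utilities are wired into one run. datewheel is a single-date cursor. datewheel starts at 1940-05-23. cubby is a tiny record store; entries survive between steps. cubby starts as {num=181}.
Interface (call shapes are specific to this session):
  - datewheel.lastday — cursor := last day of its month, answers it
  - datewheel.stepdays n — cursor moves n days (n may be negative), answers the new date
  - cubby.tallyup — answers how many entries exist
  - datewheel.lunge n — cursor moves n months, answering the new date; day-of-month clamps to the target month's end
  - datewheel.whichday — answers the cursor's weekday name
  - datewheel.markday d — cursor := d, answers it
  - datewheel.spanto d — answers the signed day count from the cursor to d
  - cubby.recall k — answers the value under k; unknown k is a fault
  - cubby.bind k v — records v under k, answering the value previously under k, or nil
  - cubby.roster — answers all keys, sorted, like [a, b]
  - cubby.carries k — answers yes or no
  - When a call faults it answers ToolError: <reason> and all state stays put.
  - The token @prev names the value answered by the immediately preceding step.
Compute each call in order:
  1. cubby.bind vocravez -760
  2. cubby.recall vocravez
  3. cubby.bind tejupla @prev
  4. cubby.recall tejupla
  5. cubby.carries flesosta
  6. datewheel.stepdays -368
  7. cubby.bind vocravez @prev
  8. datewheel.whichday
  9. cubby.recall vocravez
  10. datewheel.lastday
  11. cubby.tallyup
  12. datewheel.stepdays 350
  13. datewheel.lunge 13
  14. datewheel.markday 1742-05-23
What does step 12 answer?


Answer: 1940-05-15

Derivation:
Invoking cubby.bind with vocravez, -760, → nil.
I run cubby.recall with vocravez, — result: -760.
I invoke cubby.bind with tejupla, @prev, which returns nil.
Next I call cubby.recall with tejupla, and see -760.
I try cubby.carries with flesosta, and see no.
Now I run datewheel.stepdays with -368: 1939-05-21.
Calling cubby.bind with vocravez, @prev, — result: -760.
Using datewheel.whichday(), and get Sunday.
Calling cubby.recall with vocravez, yielding 1939-05-21.
Now I run datewheel.lastday(), → 1939-05-31.
Using cubby.tallyup, which returns 3.
Invoking datewheel.stepdays with 350: 1940-05-15.
Then datewheel.lunge with 13, → 1941-06-15.
Calling datewheel.markday with 1742-05-23, and see 1742-05-23.


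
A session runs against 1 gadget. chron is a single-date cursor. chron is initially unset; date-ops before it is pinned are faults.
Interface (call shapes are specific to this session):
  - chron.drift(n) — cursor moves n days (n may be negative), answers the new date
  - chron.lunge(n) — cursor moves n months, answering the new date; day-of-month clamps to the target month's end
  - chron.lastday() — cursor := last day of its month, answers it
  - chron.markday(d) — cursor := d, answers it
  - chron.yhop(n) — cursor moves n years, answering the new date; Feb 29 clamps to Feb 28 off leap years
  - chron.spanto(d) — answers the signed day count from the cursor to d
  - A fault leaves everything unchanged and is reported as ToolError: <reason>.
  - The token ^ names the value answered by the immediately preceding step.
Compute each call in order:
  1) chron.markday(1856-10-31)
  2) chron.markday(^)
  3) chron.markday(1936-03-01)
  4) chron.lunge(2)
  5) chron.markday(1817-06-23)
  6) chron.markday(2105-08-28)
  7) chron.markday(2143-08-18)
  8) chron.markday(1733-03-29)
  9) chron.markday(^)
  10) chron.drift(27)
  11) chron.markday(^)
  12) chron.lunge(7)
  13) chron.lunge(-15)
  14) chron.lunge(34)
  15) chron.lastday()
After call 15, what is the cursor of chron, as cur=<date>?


·→ markday(1856-10-31)
·← 1856-10-31
·→ markday(^)
·← 1856-10-31
·→ markday(1936-03-01)
·← 1936-03-01
·→ lunge(2)
·← 1936-05-01
·→ markday(1817-06-23)
·← 1817-06-23
·→ markday(2105-08-28)
·← 2105-08-28
·→ markday(2143-08-18)
·← 2143-08-18
·→ markday(1733-03-29)
·← 1733-03-29
·→ markday(^)
·← 1733-03-29
·→ drift(27)
·← 1733-04-25
·→ markday(^)
·← 1733-04-25
·→ lunge(7)
·← 1733-11-25
·→ lunge(-15)
·← 1732-08-25
·→ lunge(34)
·← 1735-06-25
·→ lastday()
·← 1735-06-30

Answer: cur=1735-06-30


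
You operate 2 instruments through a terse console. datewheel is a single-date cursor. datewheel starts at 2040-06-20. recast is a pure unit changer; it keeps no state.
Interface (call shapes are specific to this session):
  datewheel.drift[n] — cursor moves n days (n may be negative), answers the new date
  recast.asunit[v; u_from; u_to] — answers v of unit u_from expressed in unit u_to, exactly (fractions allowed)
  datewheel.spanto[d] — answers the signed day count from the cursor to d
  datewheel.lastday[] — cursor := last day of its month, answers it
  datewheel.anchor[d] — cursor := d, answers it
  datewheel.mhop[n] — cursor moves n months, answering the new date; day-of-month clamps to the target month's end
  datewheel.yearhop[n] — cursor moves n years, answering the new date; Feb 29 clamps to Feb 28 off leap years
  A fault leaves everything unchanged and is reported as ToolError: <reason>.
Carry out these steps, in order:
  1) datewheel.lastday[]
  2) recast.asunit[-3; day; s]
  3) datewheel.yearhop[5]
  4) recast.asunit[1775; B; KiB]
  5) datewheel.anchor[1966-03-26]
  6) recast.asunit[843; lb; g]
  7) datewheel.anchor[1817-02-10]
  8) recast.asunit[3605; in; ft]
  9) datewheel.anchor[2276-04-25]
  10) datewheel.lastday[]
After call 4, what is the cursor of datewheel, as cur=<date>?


Answer: cur=2045-06-30

Derivation:
// 1. lastday() : 2040-06-30
// 2. asunit(v=-3, u_from=day, u_to=s) : -259200
// 3. yearhop(n=5) : 2045-06-30
// 4. asunit(v=1775, u_from=B, u_to=KiB) : 1775/1024
// 5. anchor(d=1966-03-26) : 1966-03-26
// 6. asunit(v=843, u_from=lb, u_to=g) : 38237836791/100000
// 7. anchor(d=1817-02-10) : 1817-02-10
// 8. asunit(v=3605, u_from=in, u_to=ft) : 3605/12
// 9. anchor(d=2276-04-25) : 2276-04-25
// 10. lastday() : 2276-04-30


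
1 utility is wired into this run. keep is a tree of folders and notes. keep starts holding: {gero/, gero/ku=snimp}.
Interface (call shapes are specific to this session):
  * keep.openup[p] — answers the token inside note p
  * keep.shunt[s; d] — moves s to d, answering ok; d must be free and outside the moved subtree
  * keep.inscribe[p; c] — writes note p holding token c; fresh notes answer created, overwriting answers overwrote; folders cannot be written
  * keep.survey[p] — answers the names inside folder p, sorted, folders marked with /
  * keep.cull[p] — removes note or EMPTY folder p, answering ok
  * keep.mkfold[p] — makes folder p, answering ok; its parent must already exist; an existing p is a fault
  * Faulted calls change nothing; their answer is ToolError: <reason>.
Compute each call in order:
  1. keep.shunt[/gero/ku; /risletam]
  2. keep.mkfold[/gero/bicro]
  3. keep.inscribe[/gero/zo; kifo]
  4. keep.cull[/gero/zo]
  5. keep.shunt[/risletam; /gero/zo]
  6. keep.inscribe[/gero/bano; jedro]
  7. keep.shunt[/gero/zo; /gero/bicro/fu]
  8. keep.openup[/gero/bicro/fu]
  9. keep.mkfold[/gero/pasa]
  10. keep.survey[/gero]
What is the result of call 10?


% shunt s='/gero/ku' d='/risletam'
[out] ok
% mkfold p='/gero/bicro'
[out] ok
% inscribe p='/gero/zo' c='kifo'
[out] created
% cull p='/gero/zo'
[out] ok
% shunt s='/risletam' d='/gero/zo'
[out] ok
% inscribe p='/gero/bano' c='jedro'
[out] created
% shunt s='/gero/zo' d='/gero/bicro/fu'
[out] ok
% openup p='/gero/bicro/fu'
[out] snimp
% mkfold p='/gero/pasa'
[out] ok
% survey p='/gero'
[out] [bano, bicro/, pasa/]

Answer: [bano, bicro/, pasa/]


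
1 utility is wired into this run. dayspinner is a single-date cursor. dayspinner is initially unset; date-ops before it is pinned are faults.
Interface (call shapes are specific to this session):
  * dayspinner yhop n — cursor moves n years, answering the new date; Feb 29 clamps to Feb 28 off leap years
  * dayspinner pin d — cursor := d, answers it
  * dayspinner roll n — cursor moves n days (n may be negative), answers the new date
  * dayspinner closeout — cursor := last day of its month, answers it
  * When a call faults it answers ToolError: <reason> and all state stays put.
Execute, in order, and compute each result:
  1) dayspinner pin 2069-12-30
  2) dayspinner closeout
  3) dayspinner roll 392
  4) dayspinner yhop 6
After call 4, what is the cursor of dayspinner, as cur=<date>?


Do: dayspinner pin[d→2069-12-30]
See: 2069-12-30
Do: dayspinner closeout[]
See: 2069-12-31
Do: dayspinner roll[n→392]
See: 2071-01-27
Do: dayspinner yhop[n→6]
See: 2077-01-27

Answer: cur=2077-01-27


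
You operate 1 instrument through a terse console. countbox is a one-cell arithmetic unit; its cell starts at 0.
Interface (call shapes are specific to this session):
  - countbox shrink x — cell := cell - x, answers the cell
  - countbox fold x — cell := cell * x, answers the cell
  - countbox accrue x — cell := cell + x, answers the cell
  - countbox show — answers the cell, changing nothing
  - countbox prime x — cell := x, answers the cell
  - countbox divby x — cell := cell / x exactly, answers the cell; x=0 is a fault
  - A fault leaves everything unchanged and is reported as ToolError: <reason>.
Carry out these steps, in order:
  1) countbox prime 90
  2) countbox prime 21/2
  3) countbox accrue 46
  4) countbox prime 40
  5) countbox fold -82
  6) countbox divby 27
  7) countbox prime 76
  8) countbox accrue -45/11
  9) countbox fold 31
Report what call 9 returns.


CALL countbox prime[x: 90]
RET  90
CALL countbox prime[x: 21/2]
RET  21/2
CALL countbox accrue[x: 46]
RET  113/2
CALL countbox prime[x: 40]
RET  40
CALL countbox fold[x: -82]
RET  -3280
CALL countbox divby[x: 27]
RET  -3280/27
CALL countbox prime[x: 76]
RET  76
CALL countbox accrue[x: -45/11]
RET  791/11
CALL countbox fold[x: 31]
RET  24521/11

Answer: 24521/11


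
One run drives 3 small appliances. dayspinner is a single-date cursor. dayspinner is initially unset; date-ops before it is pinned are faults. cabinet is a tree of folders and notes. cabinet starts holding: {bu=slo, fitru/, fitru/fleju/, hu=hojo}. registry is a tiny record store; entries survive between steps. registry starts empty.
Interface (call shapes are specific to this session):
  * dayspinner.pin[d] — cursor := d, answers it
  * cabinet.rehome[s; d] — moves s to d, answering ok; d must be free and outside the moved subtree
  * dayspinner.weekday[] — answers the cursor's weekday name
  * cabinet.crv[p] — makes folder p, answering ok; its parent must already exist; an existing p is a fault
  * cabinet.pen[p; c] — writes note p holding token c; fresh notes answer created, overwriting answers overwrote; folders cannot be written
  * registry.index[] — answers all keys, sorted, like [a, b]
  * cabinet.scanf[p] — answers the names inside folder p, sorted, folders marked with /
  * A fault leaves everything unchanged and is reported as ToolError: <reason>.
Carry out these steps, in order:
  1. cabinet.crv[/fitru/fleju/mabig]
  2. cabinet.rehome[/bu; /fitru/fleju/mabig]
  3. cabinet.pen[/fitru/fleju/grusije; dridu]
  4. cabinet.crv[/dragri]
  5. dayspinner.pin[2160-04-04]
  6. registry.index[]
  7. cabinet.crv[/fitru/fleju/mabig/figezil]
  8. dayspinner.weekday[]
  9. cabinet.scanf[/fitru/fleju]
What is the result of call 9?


>> cabinet.crv(p: /fitru/fleju/mabig)
<< ok
>> cabinet.rehome(s: /bu, d: /fitru/fleju/mabig)
<< ToolError: exists
>> cabinet.pen(p: /fitru/fleju/grusije, c: dridu)
<< created
>> cabinet.crv(p: /dragri)
<< ok
>> dayspinner.pin(d: 2160-04-04)
<< 2160-04-04
>> registry.index()
<< []
>> cabinet.crv(p: /fitru/fleju/mabig/figezil)
<< ok
>> dayspinner.weekday()
<< Friday
>> cabinet.scanf(p: /fitru/fleju)
<< [grusije, mabig/]

Answer: [grusije, mabig/]


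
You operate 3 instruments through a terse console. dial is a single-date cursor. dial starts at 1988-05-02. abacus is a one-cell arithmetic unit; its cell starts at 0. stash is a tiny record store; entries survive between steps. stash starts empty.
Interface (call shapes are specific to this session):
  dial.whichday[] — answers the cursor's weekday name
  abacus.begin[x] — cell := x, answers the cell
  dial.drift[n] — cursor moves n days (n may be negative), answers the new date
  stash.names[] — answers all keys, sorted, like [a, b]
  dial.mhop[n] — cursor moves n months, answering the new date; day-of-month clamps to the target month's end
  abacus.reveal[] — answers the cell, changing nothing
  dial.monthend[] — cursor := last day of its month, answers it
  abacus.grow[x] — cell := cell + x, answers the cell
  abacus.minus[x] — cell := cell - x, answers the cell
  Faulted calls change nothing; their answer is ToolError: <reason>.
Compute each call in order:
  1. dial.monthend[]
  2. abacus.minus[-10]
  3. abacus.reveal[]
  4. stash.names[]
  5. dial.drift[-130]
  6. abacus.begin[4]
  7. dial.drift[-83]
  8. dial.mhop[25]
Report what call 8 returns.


Answer: 1989-11-30

Derivation:
I run dial.monthend, yielding 1988-05-31.
I use abacus.minus passing x→-10, giving 10.
I call abacus.reveal(), giving 10.
Using stash.names(), and observe [].
Next I call dial.drift passing n→-130, — result: 1988-01-22.
Now I run abacus.begin passing x→4: 4.
Invoking dial.drift passing n→-83, and see 1987-10-31.
Using dial.mhop passing n→25: 1989-11-30.


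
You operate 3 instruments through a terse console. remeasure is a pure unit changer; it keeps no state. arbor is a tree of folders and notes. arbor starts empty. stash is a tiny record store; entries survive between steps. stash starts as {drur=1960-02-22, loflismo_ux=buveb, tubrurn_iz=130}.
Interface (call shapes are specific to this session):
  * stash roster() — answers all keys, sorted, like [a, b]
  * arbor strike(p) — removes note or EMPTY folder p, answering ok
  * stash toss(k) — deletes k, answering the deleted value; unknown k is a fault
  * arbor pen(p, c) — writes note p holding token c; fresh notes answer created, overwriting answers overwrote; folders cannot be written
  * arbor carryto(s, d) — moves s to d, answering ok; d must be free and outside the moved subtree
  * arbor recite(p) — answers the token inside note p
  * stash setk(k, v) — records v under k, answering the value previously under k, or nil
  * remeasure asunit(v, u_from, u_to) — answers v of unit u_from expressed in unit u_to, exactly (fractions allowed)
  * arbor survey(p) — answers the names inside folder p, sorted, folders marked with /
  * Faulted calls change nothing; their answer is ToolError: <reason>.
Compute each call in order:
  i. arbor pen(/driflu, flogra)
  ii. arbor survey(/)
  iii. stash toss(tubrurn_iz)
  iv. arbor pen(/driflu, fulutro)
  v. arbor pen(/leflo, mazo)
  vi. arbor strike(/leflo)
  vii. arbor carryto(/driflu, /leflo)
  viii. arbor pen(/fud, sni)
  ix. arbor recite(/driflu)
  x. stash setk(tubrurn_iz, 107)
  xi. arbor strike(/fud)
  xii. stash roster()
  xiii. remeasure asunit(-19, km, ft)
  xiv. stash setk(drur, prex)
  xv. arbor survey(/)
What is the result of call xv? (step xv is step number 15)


Invoking arbor pen(p: /driflu, c: flogra), — result: created.
Then arbor survey(p: /), and get [driflu].
Calling stash toss(k: tubrurn_iz), → 130.
I run arbor pen(p: /driflu, c: fulutro), — result: overwrote.
I try arbor pen(p: /leflo, c: mazo), giving created.
I call arbor strike(p: /leflo), giving ok.
I invoke arbor carryto(s: /driflu, d: /leflo), which returns ok.
I use arbor pen(p: /fud, c: sni), and get created.
I try arbor recite(p: /driflu), and observe ToolError: not found.
Then stash setk(k: tubrurn_iz, v: 107), giving nil.
I try arbor strike(p: /fud): ok.
Invoking stash roster(), which returns [drur, loflismo_ux, tubrurn_iz].
I try remeasure asunit(v: -19, u_from: km, u_to: ft), giving -23750000/381.
Calling stash setk(k: drur, v: prex), yielding 1960-02-22.
Now I run arbor survey(p: /), → [leflo].

Answer: [leflo]


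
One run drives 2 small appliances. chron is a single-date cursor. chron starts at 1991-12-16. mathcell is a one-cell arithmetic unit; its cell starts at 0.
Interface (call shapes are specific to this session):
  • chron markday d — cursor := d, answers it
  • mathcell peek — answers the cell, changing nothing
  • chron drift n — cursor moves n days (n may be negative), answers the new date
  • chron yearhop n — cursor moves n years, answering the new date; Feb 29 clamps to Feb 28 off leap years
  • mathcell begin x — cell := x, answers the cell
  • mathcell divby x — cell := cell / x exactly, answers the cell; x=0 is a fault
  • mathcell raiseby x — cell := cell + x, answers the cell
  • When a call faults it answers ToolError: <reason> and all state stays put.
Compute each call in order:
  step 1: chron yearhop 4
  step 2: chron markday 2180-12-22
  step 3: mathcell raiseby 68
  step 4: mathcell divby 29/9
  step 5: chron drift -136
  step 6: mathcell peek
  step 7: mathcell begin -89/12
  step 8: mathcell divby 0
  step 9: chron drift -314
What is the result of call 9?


Answer: 2179-09-29

Derivation:
Do: chron yearhop[n: 4]
See: 1995-12-16
Do: chron markday[d: 2180-12-22]
See: 2180-12-22
Do: mathcell raiseby[x: 68]
See: 68
Do: mathcell divby[x: 29/9]
See: 612/29
Do: chron drift[n: -136]
See: 2180-08-08
Do: mathcell peek[]
See: 612/29
Do: mathcell begin[x: -89/12]
See: -89/12
Do: mathcell divby[x: 0]
See: ToolError: division by zero
Do: chron drift[n: -314]
See: 2179-09-29


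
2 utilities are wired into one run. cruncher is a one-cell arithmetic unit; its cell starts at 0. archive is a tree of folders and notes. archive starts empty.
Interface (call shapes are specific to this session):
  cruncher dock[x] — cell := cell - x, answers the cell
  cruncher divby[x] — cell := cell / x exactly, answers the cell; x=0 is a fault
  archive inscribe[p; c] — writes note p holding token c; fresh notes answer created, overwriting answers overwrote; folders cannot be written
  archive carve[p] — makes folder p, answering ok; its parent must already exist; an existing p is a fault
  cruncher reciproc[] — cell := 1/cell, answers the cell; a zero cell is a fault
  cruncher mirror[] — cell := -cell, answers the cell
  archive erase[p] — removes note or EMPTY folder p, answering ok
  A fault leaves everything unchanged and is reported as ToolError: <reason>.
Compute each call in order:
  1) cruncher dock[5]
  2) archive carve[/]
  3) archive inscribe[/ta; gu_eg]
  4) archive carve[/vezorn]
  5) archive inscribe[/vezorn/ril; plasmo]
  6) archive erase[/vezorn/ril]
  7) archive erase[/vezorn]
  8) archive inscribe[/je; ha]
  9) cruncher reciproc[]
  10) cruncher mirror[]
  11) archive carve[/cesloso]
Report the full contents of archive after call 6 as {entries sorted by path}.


[in] cruncher dock x='5'
= -5
[in] archive carve p='/'
= ToolError: exists
[in] archive inscribe p='/ta' c='gu_eg'
= created
[in] archive carve p='/vezorn'
= ok
[in] archive inscribe p='/vezorn/ril' c='plasmo'
= created
[in] archive erase p='/vezorn/ril'
= ok
[in] archive erase p='/vezorn'
= ok
[in] archive inscribe p='/je' c='ha'
= created
[in] cruncher reciproc
= -1/5
[in] cruncher mirror
= 1/5
[in] archive carve p='/cesloso'
= ok

Answer: {ta=gu_eg, vezorn/}


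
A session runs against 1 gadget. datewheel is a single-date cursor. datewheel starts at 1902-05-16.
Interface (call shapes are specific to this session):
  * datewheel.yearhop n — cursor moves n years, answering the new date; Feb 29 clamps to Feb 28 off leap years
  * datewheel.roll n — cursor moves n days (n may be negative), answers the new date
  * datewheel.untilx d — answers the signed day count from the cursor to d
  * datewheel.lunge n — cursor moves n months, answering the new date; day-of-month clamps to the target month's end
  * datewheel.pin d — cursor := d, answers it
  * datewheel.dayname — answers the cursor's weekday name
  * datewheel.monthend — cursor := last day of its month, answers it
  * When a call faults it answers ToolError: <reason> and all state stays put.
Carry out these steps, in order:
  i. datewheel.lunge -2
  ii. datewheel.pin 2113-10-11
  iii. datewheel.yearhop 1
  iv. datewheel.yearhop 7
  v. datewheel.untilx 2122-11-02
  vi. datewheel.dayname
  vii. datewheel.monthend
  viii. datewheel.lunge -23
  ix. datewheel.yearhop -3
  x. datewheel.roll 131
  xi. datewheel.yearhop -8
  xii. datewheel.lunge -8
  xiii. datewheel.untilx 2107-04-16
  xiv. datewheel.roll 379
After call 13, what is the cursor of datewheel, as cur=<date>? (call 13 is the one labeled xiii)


$ lunge -2
  1902-03-16
$ pin 2113-10-11
  2113-10-11
$ yearhop 1
  2114-10-11
$ yearhop 7
  2121-10-11
$ untilx 2122-11-02
  387
$ dayname
  Saturday
$ monthend
  2121-10-31
$ lunge -23
  2119-11-30
$ yearhop -3
  2116-11-30
$ roll 131
  2117-04-10
$ yearhop -8
  2109-04-10
$ lunge -8
  2108-08-10
$ untilx 2107-04-16
  -482
$ roll 379
  2109-08-24

Answer: cur=2108-08-10


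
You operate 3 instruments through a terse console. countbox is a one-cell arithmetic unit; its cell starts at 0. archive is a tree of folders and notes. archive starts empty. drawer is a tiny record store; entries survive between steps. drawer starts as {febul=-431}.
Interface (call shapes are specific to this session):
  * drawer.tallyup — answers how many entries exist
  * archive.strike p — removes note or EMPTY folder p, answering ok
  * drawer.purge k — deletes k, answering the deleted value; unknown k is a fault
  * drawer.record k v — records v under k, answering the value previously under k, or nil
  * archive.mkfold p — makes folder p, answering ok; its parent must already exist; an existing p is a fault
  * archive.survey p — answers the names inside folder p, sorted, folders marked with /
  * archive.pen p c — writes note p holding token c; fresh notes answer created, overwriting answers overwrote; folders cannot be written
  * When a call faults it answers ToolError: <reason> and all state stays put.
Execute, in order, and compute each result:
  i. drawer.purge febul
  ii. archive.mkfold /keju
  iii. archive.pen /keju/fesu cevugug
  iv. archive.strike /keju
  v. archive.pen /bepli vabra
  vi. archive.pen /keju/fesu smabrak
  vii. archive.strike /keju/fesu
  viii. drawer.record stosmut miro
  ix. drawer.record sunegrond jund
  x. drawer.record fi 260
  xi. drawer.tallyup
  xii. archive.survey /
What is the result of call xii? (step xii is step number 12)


Answer: [bepli, keju/]

Derivation:
Calling purge(k=febul), — result: -431.
I try mkfold(p=/keju), and get ok.
Calling pen(p=/keju/fesu, c=cevugug), and get created.
Then strike(p=/keju), and see ToolError: not empty.
Now I run pen(p=/bepli, c=vabra), giving created.
I use pen(p=/keju/fesu, c=smabrak), — result: overwrote.
I invoke strike(p=/keju/fesu), → ok.
Calling record(k=stosmut, v=miro), which returns nil.
Calling record(k=sunegrond, v=jund), → nil.
I invoke record(k=fi, v=260), and observe nil.
I run tallyup(), and see 3.
I call survey(p=/), yielding [bepli, keju/].


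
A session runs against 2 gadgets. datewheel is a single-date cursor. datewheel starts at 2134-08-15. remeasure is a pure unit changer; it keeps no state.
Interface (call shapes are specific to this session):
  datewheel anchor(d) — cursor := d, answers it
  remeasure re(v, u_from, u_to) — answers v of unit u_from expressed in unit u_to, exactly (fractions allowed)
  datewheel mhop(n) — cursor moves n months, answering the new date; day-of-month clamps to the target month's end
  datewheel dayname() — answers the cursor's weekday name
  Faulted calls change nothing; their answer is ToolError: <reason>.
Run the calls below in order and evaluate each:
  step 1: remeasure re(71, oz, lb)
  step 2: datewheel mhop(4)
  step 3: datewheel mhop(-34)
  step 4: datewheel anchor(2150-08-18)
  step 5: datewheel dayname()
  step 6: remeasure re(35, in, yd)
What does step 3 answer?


Answer: 2132-02-15

Derivation:
[in] remeasure re v=71 u_from=oz u_to=lb
:: 71/16
[in] datewheel mhop n=4
:: 2134-12-15
[in] datewheel mhop n=-34
:: 2132-02-15
[in] datewheel anchor d=2150-08-18
:: 2150-08-18
[in] datewheel dayname
:: Tuesday
[in] remeasure re v=35 u_from=in u_to=yd
:: 35/36


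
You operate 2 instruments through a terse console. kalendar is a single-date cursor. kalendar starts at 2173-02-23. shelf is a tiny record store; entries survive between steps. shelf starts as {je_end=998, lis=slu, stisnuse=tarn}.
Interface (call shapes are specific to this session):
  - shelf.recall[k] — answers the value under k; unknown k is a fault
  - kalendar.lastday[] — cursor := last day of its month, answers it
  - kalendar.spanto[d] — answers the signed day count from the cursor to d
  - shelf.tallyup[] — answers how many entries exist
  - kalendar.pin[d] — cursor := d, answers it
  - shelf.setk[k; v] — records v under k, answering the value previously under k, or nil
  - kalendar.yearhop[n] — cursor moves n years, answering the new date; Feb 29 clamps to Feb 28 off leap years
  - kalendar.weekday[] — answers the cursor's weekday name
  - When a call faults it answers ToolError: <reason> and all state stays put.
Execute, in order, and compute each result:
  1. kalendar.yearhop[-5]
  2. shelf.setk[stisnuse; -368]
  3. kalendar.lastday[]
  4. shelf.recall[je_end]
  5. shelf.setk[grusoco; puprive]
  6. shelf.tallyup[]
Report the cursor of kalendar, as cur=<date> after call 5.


~$ yearhop n=-5
:: 2168-02-23
~$ setk k=stisnuse v=-368
:: tarn
~$ lastday
:: 2168-02-29
~$ recall k=je_end
:: 998
~$ setk k=grusoco v=puprive
:: nil
~$ tallyup
:: 4

Answer: cur=2168-02-29


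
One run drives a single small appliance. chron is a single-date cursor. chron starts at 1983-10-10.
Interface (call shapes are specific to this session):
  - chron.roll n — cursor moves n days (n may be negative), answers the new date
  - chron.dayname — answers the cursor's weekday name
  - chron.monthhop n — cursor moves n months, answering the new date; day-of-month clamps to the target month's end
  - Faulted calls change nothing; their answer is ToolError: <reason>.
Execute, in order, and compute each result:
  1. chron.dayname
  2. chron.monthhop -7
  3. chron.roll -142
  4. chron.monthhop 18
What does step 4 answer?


Invoking dayname(), and observe Monday.
Next I call monthhop with n='-7', and observe 1983-03-10.
I try roll with n='-142', and observe 1982-10-19.
I call monthhop with n='18', and see 1984-04-19.

Answer: 1984-04-19


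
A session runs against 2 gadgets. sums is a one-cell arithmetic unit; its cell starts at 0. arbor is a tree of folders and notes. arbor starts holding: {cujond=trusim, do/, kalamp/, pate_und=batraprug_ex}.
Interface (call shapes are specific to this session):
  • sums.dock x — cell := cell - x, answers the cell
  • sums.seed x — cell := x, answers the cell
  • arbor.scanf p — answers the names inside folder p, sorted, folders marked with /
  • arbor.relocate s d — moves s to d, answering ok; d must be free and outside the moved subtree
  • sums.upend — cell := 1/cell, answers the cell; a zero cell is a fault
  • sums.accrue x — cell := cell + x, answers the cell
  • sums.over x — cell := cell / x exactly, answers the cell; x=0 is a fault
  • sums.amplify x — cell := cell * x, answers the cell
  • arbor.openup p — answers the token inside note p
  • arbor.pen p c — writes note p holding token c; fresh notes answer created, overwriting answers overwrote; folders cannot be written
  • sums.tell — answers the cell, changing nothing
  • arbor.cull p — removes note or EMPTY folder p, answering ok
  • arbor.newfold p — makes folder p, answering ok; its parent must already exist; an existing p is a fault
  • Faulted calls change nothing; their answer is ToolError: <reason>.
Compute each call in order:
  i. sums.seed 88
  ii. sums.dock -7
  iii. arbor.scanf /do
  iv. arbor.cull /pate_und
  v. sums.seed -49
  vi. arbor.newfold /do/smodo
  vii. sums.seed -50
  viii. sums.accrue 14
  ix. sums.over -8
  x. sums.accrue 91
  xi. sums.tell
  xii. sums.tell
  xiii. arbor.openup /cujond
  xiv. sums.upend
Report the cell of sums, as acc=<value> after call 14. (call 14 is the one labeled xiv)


Act: sums.seed[x: 88]
Obs: 88
Act: sums.dock[x: -7]
Obs: 95
Act: arbor.scanf[p: /do]
Obs: []
Act: arbor.cull[p: /pate_und]
Obs: ok
Act: sums.seed[x: -49]
Obs: -49
Act: arbor.newfold[p: /do/smodo]
Obs: ok
Act: sums.seed[x: -50]
Obs: -50
Act: sums.accrue[x: 14]
Obs: -36
Act: sums.over[x: -8]
Obs: 9/2
Act: sums.accrue[x: 91]
Obs: 191/2
Act: sums.tell[]
Obs: 191/2
Act: sums.tell[]
Obs: 191/2
Act: arbor.openup[p: /cujond]
Obs: trusim
Act: sums.upend[]
Obs: 2/191

Answer: acc=2/191


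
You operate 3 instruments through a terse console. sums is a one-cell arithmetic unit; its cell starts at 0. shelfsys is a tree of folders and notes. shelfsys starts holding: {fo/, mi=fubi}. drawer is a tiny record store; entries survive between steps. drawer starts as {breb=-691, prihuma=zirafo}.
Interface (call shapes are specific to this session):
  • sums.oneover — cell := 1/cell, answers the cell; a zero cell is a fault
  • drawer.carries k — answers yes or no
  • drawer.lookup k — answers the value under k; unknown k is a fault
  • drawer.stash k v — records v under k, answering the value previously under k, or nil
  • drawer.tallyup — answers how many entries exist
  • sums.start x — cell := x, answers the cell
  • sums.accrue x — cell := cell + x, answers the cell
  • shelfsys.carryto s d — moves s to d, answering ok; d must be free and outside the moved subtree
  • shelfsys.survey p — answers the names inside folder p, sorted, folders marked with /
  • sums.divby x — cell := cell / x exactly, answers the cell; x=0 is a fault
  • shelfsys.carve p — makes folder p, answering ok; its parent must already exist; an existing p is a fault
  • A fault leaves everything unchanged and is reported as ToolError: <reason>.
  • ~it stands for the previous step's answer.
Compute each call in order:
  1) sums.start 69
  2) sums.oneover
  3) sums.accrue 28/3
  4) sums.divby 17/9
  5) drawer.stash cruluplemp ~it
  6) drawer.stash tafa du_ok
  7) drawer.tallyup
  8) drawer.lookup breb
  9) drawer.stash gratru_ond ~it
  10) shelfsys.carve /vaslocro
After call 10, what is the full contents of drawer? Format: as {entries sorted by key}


Answer: {breb=-691, cruluplemp=1935/391, gratru_ond=-691, prihuma=zirafo, tafa=du_ok}

Derivation:
-> sums.start(x=69)
<- 69
-> sums.oneover()
<- 1/69
-> sums.accrue(x=28/3)
<- 215/23
-> sums.divby(x=17/9)
<- 1935/391
-> drawer.stash(k=cruluplemp, v=~it)
<- nil
-> drawer.stash(k=tafa, v=du_ok)
<- nil
-> drawer.tallyup()
<- 4
-> drawer.lookup(k=breb)
<- -691
-> drawer.stash(k=gratru_ond, v=~it)
<- nil
-> shelfsys.carve(p=/vaslocro)
<- ok


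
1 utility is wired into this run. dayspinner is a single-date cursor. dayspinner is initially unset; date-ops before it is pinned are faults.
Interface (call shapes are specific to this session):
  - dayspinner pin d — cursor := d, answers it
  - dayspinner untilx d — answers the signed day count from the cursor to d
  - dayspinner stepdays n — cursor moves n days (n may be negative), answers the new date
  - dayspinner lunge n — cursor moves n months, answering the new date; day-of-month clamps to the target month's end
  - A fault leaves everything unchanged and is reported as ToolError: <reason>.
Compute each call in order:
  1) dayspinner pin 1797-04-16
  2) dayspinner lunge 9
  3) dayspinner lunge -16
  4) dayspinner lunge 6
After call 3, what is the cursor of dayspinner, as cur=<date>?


Answer: cur=1796-09-16

Derivation:
~$ dayspinner pin 1797-04-16
= 1797-04-16
~$ dayspinner lunge 9
= 1798-01-16
~$ dayspinner lunge -16
= 1796-09-16
~$ dayspinner lunge 6
= 1797-03-16


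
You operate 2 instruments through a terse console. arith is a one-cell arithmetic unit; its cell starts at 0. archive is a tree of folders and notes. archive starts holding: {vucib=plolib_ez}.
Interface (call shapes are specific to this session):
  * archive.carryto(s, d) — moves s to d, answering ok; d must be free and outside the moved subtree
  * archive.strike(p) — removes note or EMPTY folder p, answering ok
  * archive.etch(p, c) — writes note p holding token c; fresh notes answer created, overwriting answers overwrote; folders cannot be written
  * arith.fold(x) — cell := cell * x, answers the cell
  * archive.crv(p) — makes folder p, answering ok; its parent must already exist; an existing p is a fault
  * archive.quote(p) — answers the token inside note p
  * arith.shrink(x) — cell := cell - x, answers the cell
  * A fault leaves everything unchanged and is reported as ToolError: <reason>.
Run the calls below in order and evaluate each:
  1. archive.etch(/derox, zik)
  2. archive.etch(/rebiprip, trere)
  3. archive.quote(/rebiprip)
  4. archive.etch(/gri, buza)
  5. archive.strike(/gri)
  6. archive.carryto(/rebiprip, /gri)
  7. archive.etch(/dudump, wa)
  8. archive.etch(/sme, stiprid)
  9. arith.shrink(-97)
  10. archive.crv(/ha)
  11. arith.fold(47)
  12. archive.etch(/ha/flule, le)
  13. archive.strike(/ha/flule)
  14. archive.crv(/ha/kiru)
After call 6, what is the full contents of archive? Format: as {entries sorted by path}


Answer: {derox=zik, gri=trere, vucib=plolib_ez}

Derivation:
! archive.etch(p=/derox, c=zik) => created
! archive.etch(p=/rebiprip, c=trere) => created
! archive.quote(p=/rebiprip) => trere
! archive.etch(p=/gri, c=buza) => created
! archive.strike(p=/gri) => ok
! archive.carryto(s=/rebiprip, d=/gri) => ok
! archive.etch(p=/dudump, c=wa) => created
! archive.etch(p=/sme, c=stiprid) => created
! arith.shrink(x=-97) => 97
! archive.crv(p=/ha) => ok
! arith.fold(x=47) => 4559
! archive.etch(p=/ha/flule, c=le) => created
! archive.strike(p=/ha/flule) => ok
! archive.crv(p=/ha/kiru) => ok


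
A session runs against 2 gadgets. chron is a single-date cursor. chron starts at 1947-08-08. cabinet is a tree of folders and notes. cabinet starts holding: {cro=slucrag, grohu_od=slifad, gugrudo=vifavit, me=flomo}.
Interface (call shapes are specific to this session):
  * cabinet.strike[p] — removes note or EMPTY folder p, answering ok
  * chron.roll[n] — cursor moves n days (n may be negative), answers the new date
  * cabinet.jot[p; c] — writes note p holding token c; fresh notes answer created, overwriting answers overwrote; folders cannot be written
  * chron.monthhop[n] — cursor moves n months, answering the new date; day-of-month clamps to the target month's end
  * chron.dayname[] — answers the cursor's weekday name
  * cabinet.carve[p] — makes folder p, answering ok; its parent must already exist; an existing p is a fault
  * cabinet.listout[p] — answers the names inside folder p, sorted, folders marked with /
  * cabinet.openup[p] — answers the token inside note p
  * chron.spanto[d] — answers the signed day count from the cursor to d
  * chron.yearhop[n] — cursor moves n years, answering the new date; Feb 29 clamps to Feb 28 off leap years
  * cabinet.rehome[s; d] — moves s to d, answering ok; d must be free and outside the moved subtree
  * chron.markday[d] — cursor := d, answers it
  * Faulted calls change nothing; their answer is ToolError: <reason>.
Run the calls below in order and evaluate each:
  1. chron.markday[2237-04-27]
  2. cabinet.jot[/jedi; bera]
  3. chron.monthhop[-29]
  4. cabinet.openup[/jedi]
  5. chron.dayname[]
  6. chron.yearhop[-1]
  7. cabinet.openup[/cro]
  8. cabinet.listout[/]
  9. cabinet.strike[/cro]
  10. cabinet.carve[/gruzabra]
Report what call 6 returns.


Answer: 2233-11-27

Derivation:
Next I call chron.markday(d→2237-04-27), giving 2237-04-27.
Next I call cabinet.jot(p→/jedi, c→bera), and observe created.
Then chron.monthhop(n→-29), — result: 2234-11-27.
I use cabinet.openup(p→/jedi), and see bera.
Invoking chron.dayname, which returns Thursday.
I use chron.yearhop(n→-1), and see 2233-11-27.
Invoking cabinet.openup(p→/cro), — result: slucrag.
I invoke cabinet.listout(p→/): [cro, grohu_od, gugrudo, jedi, me].
I run cabinet.strike(p→/cro), — result: ok.
I call cabinet.carve(p→/gruzabra), and get ok.


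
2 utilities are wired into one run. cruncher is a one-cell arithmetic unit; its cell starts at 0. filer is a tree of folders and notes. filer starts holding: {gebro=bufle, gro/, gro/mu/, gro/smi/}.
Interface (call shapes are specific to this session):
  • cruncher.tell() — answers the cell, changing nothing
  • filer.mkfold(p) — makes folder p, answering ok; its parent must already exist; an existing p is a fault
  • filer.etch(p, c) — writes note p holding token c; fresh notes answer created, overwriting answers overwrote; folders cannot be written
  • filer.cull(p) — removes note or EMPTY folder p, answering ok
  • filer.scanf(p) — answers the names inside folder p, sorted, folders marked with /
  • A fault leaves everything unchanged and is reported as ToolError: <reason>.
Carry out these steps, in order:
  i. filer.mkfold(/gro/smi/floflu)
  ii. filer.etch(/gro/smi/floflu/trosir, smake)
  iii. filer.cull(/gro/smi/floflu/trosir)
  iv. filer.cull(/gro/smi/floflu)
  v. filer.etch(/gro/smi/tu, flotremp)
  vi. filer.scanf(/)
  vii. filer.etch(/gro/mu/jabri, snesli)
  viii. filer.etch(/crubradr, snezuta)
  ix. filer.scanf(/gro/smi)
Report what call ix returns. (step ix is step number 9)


==> filer.mkfold(p: /gro/smi/floflu)
<== ok
==> filer.etch(p: /gro/smi/floflu/trosir, c: smake)
<== created
==> filer.cull(p: /gro/smi/floflu/trosir)
<== ok
==> filer.cull(p: /gro/smi/floflu)
<== ok
==> filer.etch(p: /gro/smi/tu, c: flotremp)
<== created
==> filer.scanf(p: /)
<== [gebro, gro/]
==> filer.etch(p: /gro/mu/jabri, c: snesli)
<== created
==> filer.etch(p: /crubradr, c: snezuta)
<== created
==> filer.scanf(p: /gro/smi)
<== [tu]

Answer: [tu]


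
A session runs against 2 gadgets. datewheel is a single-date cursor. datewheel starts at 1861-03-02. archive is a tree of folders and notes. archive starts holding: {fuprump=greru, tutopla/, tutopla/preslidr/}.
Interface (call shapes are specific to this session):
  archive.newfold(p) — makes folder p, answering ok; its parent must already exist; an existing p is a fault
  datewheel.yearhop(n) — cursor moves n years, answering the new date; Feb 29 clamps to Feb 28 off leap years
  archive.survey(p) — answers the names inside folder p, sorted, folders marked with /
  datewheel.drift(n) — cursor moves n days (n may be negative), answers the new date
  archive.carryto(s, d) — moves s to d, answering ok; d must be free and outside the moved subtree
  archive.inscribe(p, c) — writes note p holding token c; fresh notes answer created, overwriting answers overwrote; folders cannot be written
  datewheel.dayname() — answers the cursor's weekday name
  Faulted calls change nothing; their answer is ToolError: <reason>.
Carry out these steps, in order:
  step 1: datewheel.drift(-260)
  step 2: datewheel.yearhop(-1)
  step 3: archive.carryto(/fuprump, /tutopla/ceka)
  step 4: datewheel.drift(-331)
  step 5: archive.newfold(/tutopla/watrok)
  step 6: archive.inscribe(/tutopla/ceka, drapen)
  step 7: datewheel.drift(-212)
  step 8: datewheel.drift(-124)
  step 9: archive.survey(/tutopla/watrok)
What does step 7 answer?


Answer: 1857-12-19

Derivation:
% drift n→-260
:: 1860-06-15
% yearhop n→-1
:: 1859-06-15
% carryto s→/fuprump d→/tutopla/ceka
:: ok
% drift n→-331
:: 1858-07-19
% newfold p→/tutopla/watrok
:: ok
% inscribe p→/tutopla/ceka c→drapen
:: overwrote
% drift n→-212
:: 1857-12-19
% drift n→-124
:: 1857-08-17
% survey p→/tutopla/watrok
:: []


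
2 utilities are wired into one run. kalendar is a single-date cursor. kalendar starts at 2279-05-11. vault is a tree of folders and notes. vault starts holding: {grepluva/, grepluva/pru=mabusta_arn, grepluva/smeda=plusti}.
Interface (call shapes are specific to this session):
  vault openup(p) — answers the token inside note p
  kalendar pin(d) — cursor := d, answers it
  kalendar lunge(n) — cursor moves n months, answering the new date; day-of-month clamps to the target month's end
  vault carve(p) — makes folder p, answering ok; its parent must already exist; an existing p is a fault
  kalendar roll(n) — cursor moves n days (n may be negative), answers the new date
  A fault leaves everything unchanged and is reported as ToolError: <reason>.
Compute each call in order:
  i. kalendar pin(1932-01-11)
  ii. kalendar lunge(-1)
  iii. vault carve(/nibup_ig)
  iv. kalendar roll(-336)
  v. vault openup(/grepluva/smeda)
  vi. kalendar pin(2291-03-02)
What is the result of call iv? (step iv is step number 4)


Answer: 1931-01-09

Derivation:
Then kalendar pin on d→1932-01-11, yielding 1932-01-11.
Next I call kalendar lunge on n→-1: 1931-12-11.
Then vault carve on p→/nibup_ig, which returns ok.
Using kalendar roll on n→-336, which returns 1931-01-09.
I try vault openup on p→/grepluva/smeda: plusti.
I try kalendar pin on d→2291-03-02, and observe 2291-03-02.
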